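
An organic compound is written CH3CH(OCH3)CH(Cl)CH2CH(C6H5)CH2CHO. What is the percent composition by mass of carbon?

Atom tally by fragment:
  CH3 → C:1 H:3
  CH(OCH3) → C:2 H:4 O:1
  CH(Cl) → C:1 H:1 Cl:1
  CH2 → C:1 H:2
  CH(C6H5) → C:7 H:6
  CH2CHO → C:2 H:3 O:1
Element totals:
  C: 14
  H: 19
  Cl: 1
  O: 2
Molecular formula: C14H19ClO2.
Molar mass = 254.754 g/mol.
Mass from C: 14 × 12.011 = 168.154 g/mol.
%C = 168.154 / 254.754 × 100 = 66.01%.

66.01%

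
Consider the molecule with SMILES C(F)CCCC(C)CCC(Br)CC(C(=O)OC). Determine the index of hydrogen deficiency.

1

Atom tally by fragment:
  FCH2 → C:1 H:2 F:1
  CH2 → C:1 H:2
  CH2 → C:1 H:2
  CH2 → C:1 H:2
  CH(CH3) → C:2 H:4
  CH2 → C:1 H:2
  CH2 → C:1 H:2
  CH(Br) → C:1 H:1 Br:1
  CH2 → C:1 H:2
  CH2COOCH3 → C:3 H:5 O:2
Element totals:
  C: 13
  H: 24
  Br: 1
  F: 1
  O: 2
Molecular formula: C13H24BrFO2.
DoU = (2C + 2 + N − H − X) / 2 = (2·13 + 2 + 0 − 24 − 2) / 2 = 1.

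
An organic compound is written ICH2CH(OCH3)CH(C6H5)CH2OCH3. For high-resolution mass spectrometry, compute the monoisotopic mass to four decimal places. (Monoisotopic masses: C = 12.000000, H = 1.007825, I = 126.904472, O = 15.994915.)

Atom tally by fragment:
  ICH2 → C:1 H:2 I:1
  CH(OCH3) → C:2 H:4 O:1
  CH(C6H5) → C:7 H:6
  CH2OCH3 → C:2 H:5 O:1
Element totals:
  C: 12
  H: 17
  I: 1
  O: 2
Molecular formula: C12H17IO2.
  M = 12(12.0) + 17(1.007825) + 126.904472 + 2(15.994915)
    = 144.000000 + 17.133025 + 126.904472 + 31.989830 = 320.027327

320.0273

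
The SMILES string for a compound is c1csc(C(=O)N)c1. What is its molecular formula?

Atom tally by fragment:
  thiophene ring core → C:4 H:4 S:1
  (− 1 ring H displaced by substituents)
  + CONH2 → C:1 H:2 O:1 N:1
Element totals:
  C: 5
  H: 5
  N: 1
  O: 1
  S: 1

C5H5NOS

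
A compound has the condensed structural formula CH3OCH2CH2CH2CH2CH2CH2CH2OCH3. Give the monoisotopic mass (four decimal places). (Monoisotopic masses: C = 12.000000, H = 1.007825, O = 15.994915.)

Element totals:
  C: 9
  H: 20
  O: 2
Molecular formula: C9H20O2.
  M = 9(12.0) + 20(1.007825) + 2(15.994915)
    = 108.000000 + 20.156500 + 31.989830 = 160.146330

160.1463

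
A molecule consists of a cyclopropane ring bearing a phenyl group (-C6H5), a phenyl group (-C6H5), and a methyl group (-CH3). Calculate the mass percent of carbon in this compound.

Atom tally by fragment:
  cyclopropane ring core → C:3 H:6
  (− 3 ring H displaced by substituents)
  + C6H5 → C:6 H:5
  + C6H5 → C:6 H:5
  + CH3 → C:1 H:3
Element totals:
  C: 16
  H: 16
Molecular formula: C16H16.
Molar mass = 208.304 g/mol.
Mass from C: 16 × 12.011 = 192.176 g/mol.
%C = 192.176 / 208.304 × 100 = 92.26%.

92.26%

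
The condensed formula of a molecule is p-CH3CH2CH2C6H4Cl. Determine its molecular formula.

Element totals:
  C: 9
  H: 11
  Cl: 1

C9H11Cl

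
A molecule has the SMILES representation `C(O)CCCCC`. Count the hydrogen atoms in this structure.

14

Atom tally by fragment:
  HOCH2 → C:1 H:3 O:1
  CH2 → C:1 H:2
  CH2 → C:1 H:2
  CH2 → C:1 H:2
  CH2 → C:1 H:2
  CH3 → C:1 H:3
Element totals:
  C: 6
  H: 14
  O: 1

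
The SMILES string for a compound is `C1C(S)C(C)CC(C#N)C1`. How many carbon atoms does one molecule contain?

8

Atom tally by fragment:
  cyclohexane ring core → C:6 H:12
  (− 3 ring H displaced by substituents)
  + SH → S:1 H:1
  + CH3 → C:1 H:3
  + CN → C:1 N:1
Element totals:
  C: 8
  H: 13
  N: 1
  S: 1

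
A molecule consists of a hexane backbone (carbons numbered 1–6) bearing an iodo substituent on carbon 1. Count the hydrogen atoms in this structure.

13

Atom tally by fragment:
  ICH2 → C:1 H:2 I:1
  CH2 → C:1 H:2
  CH2 → C:1 H:2
  CH2 → C:1 H:2
  CH2 → C:1 H:2
  CH3 → C:1 H:3
Element totals:
  C: 6
  H: 13
  I: 1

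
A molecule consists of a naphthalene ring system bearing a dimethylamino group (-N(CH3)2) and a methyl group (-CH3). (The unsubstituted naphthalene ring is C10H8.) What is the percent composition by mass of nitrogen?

7.56%

Atom tally by fragment:
  naphthalene ring system core → C:10 H:8
  (− 2 ring H displaced by substituents)
  + N(CH3)2 → N:1 C:2 H:6
  + CH3 → C:1 H:3
Element totals:
  C: 13
  H: 15
  N: 1
Molecular formula: C13H15N.
Molar mass = 185.270 g/mol.
Mass from N: 1 × 14.007 = 14.007 g/mol.
%N = 14.007 / 185.270 × 100 = 7.56%.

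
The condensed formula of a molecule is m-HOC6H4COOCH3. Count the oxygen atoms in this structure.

3

Atom tally by fragment:
  benzene ring core → C:6 H:6
  (− 2 ring H displaced by substituents)
  + OH → O:1 H:1
  + COOCH3 → C:2 H:3 O:2
Element totals:
  C: 8
  H: 8
  O: 3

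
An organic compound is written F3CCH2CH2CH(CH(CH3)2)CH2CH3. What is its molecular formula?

C9H17F3

Atom tally by fragment:
  F3CCH2 → C:2 H:2 F:3
  CH2 → C:1 H:2
  CH(CH(CH3)2) → C:4 H:8
  CH2 → C:1 H:2
  CH3 → C:1 H:3
Element totals:
  C: 9
  H: 17
  F: 3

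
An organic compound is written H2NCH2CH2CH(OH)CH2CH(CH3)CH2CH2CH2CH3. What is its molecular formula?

Element totals:
  C: 10
  H: 23
  N: 1
  O: 1

C10H23NO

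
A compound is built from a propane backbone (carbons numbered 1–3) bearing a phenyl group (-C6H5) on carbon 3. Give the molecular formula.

Atom tally by fragment:
  CH3 → C:1 H:3
  CH2 → C:1 H:2
  CH2C6H5 → C:7 H:7
Element totals:
  C: 9
  H: 12

C9H12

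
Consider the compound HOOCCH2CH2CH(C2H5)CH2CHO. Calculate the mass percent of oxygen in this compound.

30.34%

Atom tally by fragment:
  HOOCCH2 → C:2 H:3 O:2
  CH2 → C:1 H:2
  CH(C2H5) → C:3 H:6
  CH2CHO → C:2 H:3 O:1
Element totals:
  C: 8
  H: 14
  O: 3
Molecular formula: C8H14O3.
Molar mass = 158.197 g/mol.
Mass from O: 3 × 15.999 = 47.997 g/mol.
%O = 47.997 / 158.197 × 100 = 30.34%.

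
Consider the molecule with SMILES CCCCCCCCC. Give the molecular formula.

C9H20

Atom tally by fragment:
  CH3 → C:1 H:3
  CH2 → C:1 H:2
  CH2 → C:1 H:2
  CH2 → C:1 H:2
  CH2 → C:1 H:2
  CH2 → C:1 H:2
  CH2 → C:1 H:2
  CH2 → C:1 H:2
  CH3 → C:1 H:3
Element totals:
  C: 9
  H: 20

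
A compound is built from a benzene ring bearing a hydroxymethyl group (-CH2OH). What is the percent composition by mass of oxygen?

14.79%

Atom tally by fragment:
  benzene ring core → C:6 H:6
  (− 1 ring H displaced by substituents)
  + CH2OH → C:1 H:3 O:1
Element totals:
  C: 7
  H: 8
  O: 1
Molecular formula: C7H8O.
Molar mass = 108.140 g/mol.
Mass from O: 1 × 15.999 = 15.999 g/mol.
%O = 15.999 / 108.140 × 100 = 14.79%.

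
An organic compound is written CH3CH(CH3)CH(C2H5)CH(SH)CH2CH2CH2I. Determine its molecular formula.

Atom tally by fragment:
  CH3 → C:1 H:3
  CH(CH3) → C:2 H:4
  CH(C2H5) → C:3 H:6
  CH(SH) → C:1 H:2 S:1
  CH2 → C:1 H:2
  CH2 → C:1 H:2
  CH2I → C:1 H:2 I:1
Element totals:
  C: 10
  H: 21
  I: 1
  S: 1

C10H21IS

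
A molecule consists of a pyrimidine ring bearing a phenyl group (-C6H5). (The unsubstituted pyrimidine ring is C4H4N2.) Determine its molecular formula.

C10H8N2

Atom tally by fragment:
  pyrimidine ring core → C:4 H:4 N:2
  (− 1 ring H displaced by substituents)
  + C6H5 → C:6 H:5
Element totals:
  C: 10
  H: 8
  N: 2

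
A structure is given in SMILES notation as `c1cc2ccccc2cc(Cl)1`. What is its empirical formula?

Atom tally by fragment:
  naphthalene ring system core → C:10 H:8
  (− 1 ring H displaced by substituents)
  + Cl → Cl:1
Element totals:
  C: 10
  H: 7
  Cl: 1
Molecular formula: C10H7Cl.
gcd of subscripts (10, 1, 7) = 1, so the empirical formula equals the molecular formula.

C10H7Cl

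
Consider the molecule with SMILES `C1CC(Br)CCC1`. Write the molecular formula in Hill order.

C6H11Br

Atom tally by fragment:
  cyclohexane ring core → C:6 H:12
  (− 1 ring H displaced by substituents)
  + Br → Br:1
Element totals:
  C: 6
  H: 11
  Br: 1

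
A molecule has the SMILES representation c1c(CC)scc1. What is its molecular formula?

Atom tally by fragment:
  thiophene ring core → C:4 H:4 S:1
  (− 1 ring H displaced by substituents)
  + C2H5 → C:2 H:5
Element totals:
  C: 6
  H: 8
  S: 1

C6H8S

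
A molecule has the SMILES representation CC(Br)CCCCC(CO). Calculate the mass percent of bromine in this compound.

38.21%

Atom tally by fragment:
  CH3 → C:1 H:3
  CH(Br) → C:1 H:1 Br:1
  CH2 → C:1 H:2
  CH2 → C:1 H:2
  CH2 → C:1 H:2
  CH2 → C:1 H:2
  CH2CH2OH → C:2 H:5 O:1
Element totals:
  C: 8
  H: 17
  Br: 1
  O: 1
Molecular formula: C8H17BrO.
Molar mass = 209.127 g/mol.
Mass from Br: 1 × 79.904 = 79.904 g/mol.
%Br = 79.904 / 209.127 × 100 = 38.21%.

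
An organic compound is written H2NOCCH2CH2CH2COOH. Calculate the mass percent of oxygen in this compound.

Atom tally by fragment:
  H2NOCCH2 → C:2 H:4 O:1 N:1
  CH2 → C:1 H:2
  CH2COOH → C:2 H:3 O:2
Element totals:
  C: 5
  H: 9
  N: 1
  O: 3
Molecular formula: C5H9NO3.
Molar mass = 131.131 g/mol.
Mass from O: 3 × 15.999 = 47.997 g/mol.
%O = 47.997 / 131.131 × 100 = 36.60%.

36.60%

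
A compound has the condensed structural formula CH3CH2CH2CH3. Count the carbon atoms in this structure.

4

Element totals:
  C: 4
  H: 10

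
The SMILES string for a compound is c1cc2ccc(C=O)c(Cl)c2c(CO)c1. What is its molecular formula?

C12H9ClO2

Atom tally by fragment:
  naphthalene ring system core → C:10 H:8
  (− 3 ring H displaced by substituents)
  + CHO → C:1 H:1 O:1
  + Cl → Cl:1
  + CH2OH → C:1 H:3 O:1
Element totals:
  C: 12
  H: 9
  Cl: 1
  O: 2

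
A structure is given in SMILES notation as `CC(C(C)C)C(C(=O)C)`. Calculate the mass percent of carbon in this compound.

74.94%

Atom tally by fragment:
  CH3 → C:1 H:3
  CH(CH(CH3)2) → C:4 H:8
  CH2COCH3 → C:3 H:5 O:1
Element totals:
  C: 8
  H: 16
  O: 1
Molecular formula: C8H16O.
Molar mass = 128.215 g/mol.
Mass from C: 8 × 12.011 = 96.088 g/mol.
%C = 96.088 / 128.215 × 100 = 74.94%.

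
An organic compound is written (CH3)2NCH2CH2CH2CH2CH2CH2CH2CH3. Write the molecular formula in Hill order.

Element totals:
  C: 10
  H: 23
  N: 1

C10H23N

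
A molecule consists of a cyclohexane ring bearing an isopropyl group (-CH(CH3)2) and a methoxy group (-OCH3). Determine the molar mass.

156.27 g/mol

Atom tally by fragment:
  cyclohexane ring core → C:6 H:12
  (− 2 ring H displaced by substituents)
  + CH(CH3)2 → C:3 H:7
  + OCH3 → C:1 H:3 O:1
Element totals:
  C: 10
  H: 20
  O: 1
Molecular formula: C10H20O.
  M = 10(12.011) + 20(1.008) + 15.999
    = 120.110 + 20.160 + 15.999 = 156.269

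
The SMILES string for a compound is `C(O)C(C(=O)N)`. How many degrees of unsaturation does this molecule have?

1

Atom tally by fragment:
  HOCH2 → C:1 H:3 O:1
  CH2CONH2 → C:2 H:4 O:1 N:1
Element totals:
  C: 3
  H: 7
  N: 1
  O: 2
Molecular formula: C3H7NO2.
DoU = (2C + 2 + N − H − X) / 2 = (2·3 + 2 + 1 − 7 − 0) / 2 = 1.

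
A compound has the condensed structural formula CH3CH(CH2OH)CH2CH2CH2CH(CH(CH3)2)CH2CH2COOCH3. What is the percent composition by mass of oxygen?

19.64%

Element totals:
  C: 14
  H: 28
  O: 3
Molecular formula: C14H28O3.
Molar mass = 244.375 g/mol.
Mass from O: 3 × 15.999 = 47.997 g/mol.
%O = 47.997 / 244.375 × 100 = 19.64%.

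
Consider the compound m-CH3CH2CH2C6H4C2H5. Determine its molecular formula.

C11H16

Element totals:
  C: 11
  H: 16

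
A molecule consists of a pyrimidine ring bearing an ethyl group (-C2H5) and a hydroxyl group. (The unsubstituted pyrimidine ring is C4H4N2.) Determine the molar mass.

124.14 g/mol

Atom tally by fragment:
  pyrimidine ring core → C:4 H:4 N:2
  (− 2 ring H displaced by substituents)
  + C2H5 → C:2 H:5
  + OH → O:1 H:1
Element totals:
  C: 6
  H: 8
  N: 2
  O: 1
Molecular formula: C6H8N2O.
  M = 6(12.011) + 8(1.008) + 2(14.007) + 15.999
    = 72.066 + 8.064 + 28.014 + 15.999 = 124.143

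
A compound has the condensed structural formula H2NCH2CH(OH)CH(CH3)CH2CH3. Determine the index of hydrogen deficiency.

0

Element totals:
  C: 6
  H: 15
  N: 1
  O: 1
Molecular formula: C6H15NO.
DoU = (2C + 2 + N − H − X) / 2 = (2·6 + 2 + 1 − 15 − 0) / 2 = 0.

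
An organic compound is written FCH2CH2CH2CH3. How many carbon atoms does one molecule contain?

Element totals:
  C: 4
  H: 9
  F: 1

4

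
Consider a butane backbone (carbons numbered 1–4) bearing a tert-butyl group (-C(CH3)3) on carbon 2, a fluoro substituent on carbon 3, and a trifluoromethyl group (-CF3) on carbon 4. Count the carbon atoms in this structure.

9

Atom tally by fragment:
  CH3 → C:1 H:3
  CH(C(CH3)3) → C:5 H:10
  CH(F) → C:1 H:1 F:1
  CH2CF3 → C:2 H:2 F:3
Element totals:
  C: 9
  H: 16
  F: 4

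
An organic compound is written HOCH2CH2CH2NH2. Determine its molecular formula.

C3H9NO

Element totals:
  C: 3
  H: 9
  N: 1
  O: 1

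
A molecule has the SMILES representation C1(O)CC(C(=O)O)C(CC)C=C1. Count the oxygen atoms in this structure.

3

Atom tally by fragment:
  cyclohexene ring core → C:6 H:10
  (− 3 ring H displaced by substituents)
  + OH → O:1 H:1
  + COOH → C:1 H:1 O:2
  + C2H5 → C:2 H:5
Element totals:
  C: 9
  H: 14
  O: 3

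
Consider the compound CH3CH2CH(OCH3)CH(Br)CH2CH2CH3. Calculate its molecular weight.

209.13 g/mol

Atom tally by fragment:
  CH3 → C:1 H:3
  CH2 → C:1 H:2
  CH(OCH3) → C:2 H:4 O:1
  CH(Br) → C:1 H:1 Br:1
  CH2 → C:1 H:2
  CH2 → C:1 H:2
  CH3 → C:1 H:3
Element totals:
  C: 8
  H: 17
  Br: 1
  O: 1
Molecular formula: C8H17BrO.
  M = 8(12.011) + 17(1.008) + 79.904 + 15.999
    = 96.088 + 17.136 + 79.904 + 15.999 = 209.127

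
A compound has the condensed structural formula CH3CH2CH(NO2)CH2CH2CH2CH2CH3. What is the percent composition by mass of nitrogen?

Atom tally by fragment:
  CH3 → C:1 H:3
  CH2 → C:1 H:2
  CH(NO2) → C:1 H:1 N:1 O:2
  CH2 → C:1 H:2
  CH2 → C:1 H:2
  CH2 → C:1 H:2
  CH2 → C:1 H:2
  CH3 → C:1 H:3
Element totals:
  C: 8
  H: 17
  N: 1
  O: 2
Molecular formula: C8H17NO2.
Molar mass = 159.229 g/mol.
Mass from N: 1 × 14.007 = 14.007 g/mol.
%N = 14.007 / 159.229 × 100 = 8.80%.

8.80%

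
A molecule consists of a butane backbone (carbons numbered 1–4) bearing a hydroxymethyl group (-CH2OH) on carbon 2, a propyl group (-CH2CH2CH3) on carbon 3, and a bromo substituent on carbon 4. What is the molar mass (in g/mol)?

Atom tally by fragment:
  CH3 → C:1 H:3
  CH(CH2OH) → C:2 H:4 O:1
  CH(CH2CH2CH3) → C:4 H:8
  CH2Br → C:1 H:2 Br:1
Element totals:
  C: 8
  H: 17
  Br: 1
  O: 1
Molecular formula: C8H17BrO.
  M = 8(12.011) + 17(1.008) + 79.904 + 15.999
    = 96.088 + 17.136 + 79.904 + 15.999 = 209.127

209.13 g/mol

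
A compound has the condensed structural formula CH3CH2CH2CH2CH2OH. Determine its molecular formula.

C5H12O

Element totals:
  C: 5
  H: 12
  O: 1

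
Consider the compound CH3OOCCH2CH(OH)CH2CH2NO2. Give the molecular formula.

C6H11NO5

Atom tally by fragment:
  CH3OOCCH2 → C:3 H:5 O:2
  CH(OH) → C:1 H:2 O:1
  CH2 → C:1 H:2
  CH2NO2 → C:1 H:2 N:1 O:2
Element totals:
  C: 6
  H: 11
  N: 1
  O: 5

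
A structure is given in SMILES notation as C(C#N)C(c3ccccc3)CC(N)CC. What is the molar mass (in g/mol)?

Atom tally by fragment:
  NCCH2 → C:2 H:2 N:1
  CH(C6H5) → C:7 H:6
  CH2 → C:1 H:2
  CH(NH2) → C:1 H:3 N:1
  CH2 → C:1 H:2
  CH3 → C:1 H:3
Element totals:
  C: 13
  H: 18
  N: 2
Molecular formula: C13H18N2.
  M = 13(12.011) + 18(1.008) + 2(14.007)
    = 156.143 + 18.144 + 28.014 = 202.301

202.30 g/mol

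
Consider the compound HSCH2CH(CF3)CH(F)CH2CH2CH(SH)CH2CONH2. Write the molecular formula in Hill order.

Atom tally by fragment:
  HSCH2 → C:1 H:3 S:1
  CH(CF3) → C:2 H:1 F:3
  CH(F) → C:1 H:1 F:1
  CH2 → C:1 H:2
  CH2 → C:1 H:2
  CH(SH) → C:1 H:2 S:1
  CH2CONH2 → C:2 H:4 O:1 N:1
Element totals:
  C: 9
  H: 15
  F: 4
  N: 1
  O: 1
  S: 2

C9H15F4NOS2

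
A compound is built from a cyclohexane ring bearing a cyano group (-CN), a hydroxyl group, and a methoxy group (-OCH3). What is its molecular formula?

C8H13NO2

Atom tally by fragment:
  cyclohexane ring core → C:6 H:12
  (− 3 ring H displaced by substituents)
  + CN → C:1 N:1
  + OH → O:1 H:1
  + OCH3 → C:1 H:3 O:1
Element totals:
  C: 8
  H: 13
  N: 1
  O: 2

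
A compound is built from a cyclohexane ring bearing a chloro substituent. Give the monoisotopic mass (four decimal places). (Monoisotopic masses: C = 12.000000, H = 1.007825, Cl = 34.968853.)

118.0549

Atom tally by fragment:
  cyclohexane ring core → C:6 H:12
  (− 1 ring H displaced by substituents)
  + Cl → Cl:1
Element totals:
  C: 6
  H: 11
  Cl: 1
Molecular formula: C6H11Cl.
  M = 6(12.0) + 11(1.007825) + 34.968853
    = 72.000000 + 11.086075 + 34.968853 = 118.054928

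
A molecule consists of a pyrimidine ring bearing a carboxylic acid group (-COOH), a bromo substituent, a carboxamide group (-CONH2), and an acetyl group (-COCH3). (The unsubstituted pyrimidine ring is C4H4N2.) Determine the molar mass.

288.06 g/mol

Atom tally by fragment:
  pyrimidine ring core → C:4 H:4 N:2
  (− 4 ring H displaced by substituents)
  + COOH → C:1 H:1 O:2
  + Br → Br:1
  + CONH2 → C:1 H:2 O:1 N:1
  + COCH3 → C:2 H:3 O:1
Element totals:
  C: 8
  H: 6
  Br: 1
  N: 3
  O: 4
Molecular formula: C8H6BrN3O4.
  M = 8(12.011) + 6(1.008) + 79.904 + 3(14.007) + 4(15.999)
    = 96.088 + 6.048 + 79.904 + 42.021 + 63.996 = 288.057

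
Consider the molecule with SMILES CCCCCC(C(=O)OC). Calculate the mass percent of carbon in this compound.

66.63%

Atom tally by fragment:
  CH3 → C:1 H:3
  CH2 → C:1 H:2
  CH2 → C:1 H:2
  CH2 → C:1 H:2
  CH2 → C:1 H:2
  CH2COOCH3 → C:3 H:5 O:2
Element totals:
  C: 8
  H: 16
  O: 2
Molecular formula: C8H16O2.
Molar mass = 144.214 g/mol.
Mass from C: 8 × 12.011 = 96.088 g/mol.
%C = 96.088 / 144.214 × 100 = 66.63%.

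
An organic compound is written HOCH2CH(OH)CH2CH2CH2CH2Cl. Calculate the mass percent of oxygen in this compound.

20.97%

Atom tally by fragment:
  HOCH2 → C:1 H:3 O:1
  CH(OH) → C:1 H:2 O:1
  CH2 → C:1 H:2
  CH2 → C:1 H:2
  CH2 → C:1 H:2
  CH2Cl → C:1 H:2 Cl:1
Element totals:
  C: 6
  H: 13
  Cl: 1
  O: 2
Molecular formula: C6H13ClO2.
Molar mass = 152.618 g/mol.
Mass from O: 2 × 15.999 = 31.998 g/mol.
%O = 31.998 / 152.618 × 100 = 20.97%.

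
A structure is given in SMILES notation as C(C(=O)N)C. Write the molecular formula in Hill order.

C3H7NO

Atom tally by fragment:
  H2NOCCH2 → C:2 H:4 O:1 N:1
  CH3 → C:1 H:3
Element totals:
  C: 3
  H: 7
  N: 1
  O: 1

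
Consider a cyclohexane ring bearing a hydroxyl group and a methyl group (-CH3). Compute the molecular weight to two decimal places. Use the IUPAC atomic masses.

114.19 g/mol

Atom tally by fragment:
  cyclohexane ring core → C:6 H:12
  (− 2 ring H displaced by substituents)
  + OH → O:1 H:1
  + CH3 → C:1 H:3
Element totals:
  C: 7
  H: 14
  O: 1
Molecular formula: C7H14O.
  M = 7(12.011) + 14(1.008) + 15.999
    = 84.077 + 14.112 + 15.999 = 114.188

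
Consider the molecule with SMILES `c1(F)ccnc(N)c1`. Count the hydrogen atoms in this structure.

Atom tally by fragment:
  pyridine ring core → C:5 H:5 N:1
  (− 2 ring H displaced by substituents)
  + F → F:1
  + NH2 → N:1 H:2
Element totals:
  C: 5
  H: 5
  F: 1
  N: 2

5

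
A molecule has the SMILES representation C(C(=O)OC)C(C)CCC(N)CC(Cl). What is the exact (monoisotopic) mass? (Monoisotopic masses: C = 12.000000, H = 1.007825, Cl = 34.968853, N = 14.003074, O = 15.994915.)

Atom tally by fragment:
  CH3OOCCH2 → C:3 H:5 O:2
  CH(CH3) → C:2 H:4
  CH2 → C:1 H:2
  CH2 → C:1 H:2
  CH(NH2) → C:1 H:3 N:1
  CH2 → C:1 H:2
  CH2Cl → C:1 H:2 Cl:1
Element totals:
  C: 10
  H: 20
  Cl: 1
  N: 1
  O: 2
Molecular formula: C10H20ClNO2.
  M = 10(12.0) + 20(1.007825) + 34.968853 + 14.003074 + 2(15.994915)
    = 120.000000 + 20.156500 + 34.968853 + 14.003074 + 31.989830 = 221.118257

221.1183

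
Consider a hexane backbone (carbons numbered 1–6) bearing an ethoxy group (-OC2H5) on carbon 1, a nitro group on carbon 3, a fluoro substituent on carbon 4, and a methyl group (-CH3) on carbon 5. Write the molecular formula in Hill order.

Atom tally by fragment:
  C2H5OCH2 → C:3 H:7 O:1
  CH2 → C:1 H:2
  CH(NO2) → C:1 H:1 N:1 O:2
  CH(F) → C:1 H:1 F:1
  CH(CH3) → C:2 H:4
  CH3 → C:1 H:3
Element totals:
  C: 9
  H: 18
  F: 1
  N: 1
  O: 3

C9H18FNO3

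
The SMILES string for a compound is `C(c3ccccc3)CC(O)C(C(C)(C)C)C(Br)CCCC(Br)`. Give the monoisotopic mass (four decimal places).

432.0663

Atom tally by fragment:
  C6H5CH2 → C:7 H:7
  CH2 → C:1 H:2
  CH(OH) → C:1 H:2 O:1
  CH(C(CH3)3) → C:5 H:10
  CH(Br) → C:1 H:1 Br:1
  CH2 → C:1 H:2
  CH2 → C:1 H:2
  CH2 → C:1 H:2
  CH2Br → C:1 H:2 Br:1
Element totals:
  C: 19
  H: 30
  Br: 2
  O: 1
Molecular formula: C19H30Br2O.
  M = 19(12.0) + 30(1.007825) + 2(78.918338) + 15.994915
    = 228.000000 + 30.234750 + 157.836676 + 15.994915 = 432.066341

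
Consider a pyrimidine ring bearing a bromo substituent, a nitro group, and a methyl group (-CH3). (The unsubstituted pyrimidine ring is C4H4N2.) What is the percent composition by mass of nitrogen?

Atom tally by fragment:
  pyrimidine ring core → C:4 H:4 N:2
  (− 3 ring H displaced by substituents)
  + Br → Br:1
  + NO2 → N:1 O:2
  + CH3 → C:1 H:3
Element totals:
  C: 5
  H: 4
  Br: 1
  N: 3
  O: 2
Molecular formula: C5H4BrN3O2.
Molar mass = 218.010 g/mol.
Mass from N: 3 × 14.007 = 42.021 g/mol.
%N = 42.021 / 218.010 × 100 = 19.27%.

19.27%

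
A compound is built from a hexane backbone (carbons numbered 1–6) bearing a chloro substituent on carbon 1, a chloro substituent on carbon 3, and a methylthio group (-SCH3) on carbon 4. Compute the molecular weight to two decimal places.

201.15 g/mol

Atom tally by fragment:
  ClCH2 → C:1 H:2 Cl:1
  CH2 → C:1 H:2
  CH(Cl) → C:1 H:1 Cl:1
  CH(SCH3) → C:2 H:4 S:1
  CH2 → C:1 H:2
  CH3 → C:1 H:3
Element totals:
  C: 7
  H: 14
  Cl: 2
  S: 1
Molecular formula: C7H14Cl2S.
  M = 7(12.011) + 14(1.008) + 2(35.45) + 32.06
    = 84.077 + 14.112 + 70.900 + 32.060 = 201.149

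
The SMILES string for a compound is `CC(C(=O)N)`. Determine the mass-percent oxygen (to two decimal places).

21.89%

Atom tally by fragment:
  CH3 → C:1 H:3
  CH2CONH2 → C:2 H:4 O:1 N:1
Element totals:
  C: 3
  H: 7
  N: 1
  O: 1
Molecular formula: C3H7NO.
Molar mass = 73.095 g/mol.
Mass from O: 1 × 15.999 = 15.999 g/mol.
%O = 15.999 / 73.095 × 100 = 21.89%.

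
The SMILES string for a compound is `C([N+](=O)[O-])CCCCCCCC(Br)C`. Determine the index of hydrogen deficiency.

Atom tally by fragment:
  O2NCH2 → C:1 H:2 N:1 O:2
  CH2 → C:1 H:2
  CH2 → C:1 H:2
  CH2 → C:1 H:2
  CH2 → C:1 H:2
  CH2 → C:1 H:2
  CH2 → C:1 H:2
  CH2 → C:1 H:2
  CH(Br) → C:1 H:1 Br:1
  CH3 → C:1 H:3
Element totals:
  C: 10
  H: 20
  Br: 1
  N: 1
  O: 2
Molecular formula: C10H20BrNO2.
DoU = (2C + 2 + N − H − X) / 2 = (2·10 + 2 + 1 − 20 − 1) / 2 = 1.

1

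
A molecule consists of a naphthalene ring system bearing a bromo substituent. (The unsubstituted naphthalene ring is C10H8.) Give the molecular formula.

C10H7Br

Atom tally by fragment:
  naphthalene ring system core → C:10 H:8
  (− 1 ring H displaced by substituents)
  + Br → Br:1
Element totals:
  C: 10
  H: 7
  Br: 1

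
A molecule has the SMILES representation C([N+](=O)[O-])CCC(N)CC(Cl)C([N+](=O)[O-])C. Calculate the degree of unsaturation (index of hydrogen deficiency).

Atom tally by fragment:
  O2NCH2 → C:1 H:2 N:1 O:2
  CH2 → C:1 H:2
  CH2 → C:1 H:2
  CH(NH2) → C:1 H:3 N:1
  CH2 → C:1 H:2
  CH(Cl) → C:1 H:1 Cl:1
  CH(NO2) → C:1 H:1 N:1 O:2
  CH3 → C:1 H:3
Element totals:
  C: 8
  H: 16
  Cl: 1
  N: 3
  O: 4
Molecular formula: C8H16ClN3O4.
DoU = (2C + 2 + N − H − X) / 2 = (2·8 + 2 + 3 − 16 − 1) / 2 = 2.

2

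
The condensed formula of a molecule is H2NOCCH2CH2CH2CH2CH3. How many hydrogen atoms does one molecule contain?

13

Element totals:
  C: 6
  H: 13
  N: 1
  O: 1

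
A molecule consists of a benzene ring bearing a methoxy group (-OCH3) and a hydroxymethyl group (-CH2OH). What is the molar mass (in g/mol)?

138.17 g/mol

Atom tally by fragment:
  benzene ring core → C:6 H:6
  (− 2 ring H displaced by substituents)
  + OCH3 → C:1 H:3 O:1
  + CH2OH → C:1 H:3 O:1
Element totals:
  C: 8
  H: 10
  O: 2
Molecular formula: C8H10O2.
  M = 8(12.011) + 10(1.008) + 2(15.999)
    = 96.088 + 10.080 + 31.998 = 138.166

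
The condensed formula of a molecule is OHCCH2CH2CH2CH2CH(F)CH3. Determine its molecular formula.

C7H13FO

Atom tally by fragment:
  OHCCH2 → C:2 H:3 O:1
  CH2 → C:1 H:2
  CH2 → C:1 H:2
  CH2 → C:1 H:2
  CH(F) → C:1 H:1 F:1
  CH3 → C:1 H:3
Element totals:
  C: 7
  H: 13
  F: 1
  O: 1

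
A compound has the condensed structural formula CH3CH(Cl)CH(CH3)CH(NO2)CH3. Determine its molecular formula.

C6H12ClNO2

Atom tally by fragment:
  CH3 → C:1 H:3
  CH(Cl) → C:1 H:1 Cl:1
  CH(CH3) → C:2 H:4
  CH(NO2) → C:1 H:1 N:1 O:2
  CH3 → C:1 H:3
Element totals:
  C: 6
  H: 12
  Cl: 1
  N: 1
  O: 2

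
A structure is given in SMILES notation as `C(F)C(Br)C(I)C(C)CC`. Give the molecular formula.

Atom tally by fragment:
  FCH2 → C:1 H:2 F:1
  CH(Br) → C:1 H:1 Br:1
  CH(I) → C:1 H:1 I:1
  CH(CH3) → C:2 H:4
  CH2 → C:1 H:2
  CH3 → C:1 H:3
Element totals:
  C: 7
  H: 13
  Br: 1
  F: 1
  I: 1

C7H13BrFI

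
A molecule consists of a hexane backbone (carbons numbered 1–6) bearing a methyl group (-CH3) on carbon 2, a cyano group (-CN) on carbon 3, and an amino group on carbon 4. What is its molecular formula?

C8H16N2

Atom tally by fragment:
  CH3 → C:1 H:3
  CH(CH3) → C:2 H:4
  CH(CN) → C:2 H:1 N:1
  CH(NH2) → C:1 H:3 N:1
  CH2 → C:1 H:2
  CH3 → C:1 H:3
Element totals:
  C: 8
  H: 16
  N: 2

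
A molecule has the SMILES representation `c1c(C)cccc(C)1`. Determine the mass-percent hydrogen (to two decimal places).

Atom tally by fragment:
  benzene ring core → C:6 H:6
  (− 2 ring H displaced by substituents)
  + CH3 → C:1 H:3
  + CH3 → C:1 H:3
Element totals:
  C: 8
  H: 10
Molecular formula: C8H10.
Molar mass = 106.168 g/mol.
Mass from H: 10 × 1.008 = 10.080 g/mol.
%H = 10.080 / 106.168 × 100 = 9.49%.

9.49%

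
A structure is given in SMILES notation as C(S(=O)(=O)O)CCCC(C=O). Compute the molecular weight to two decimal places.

Atom tally by fragment:
  HO3SCH2 → C:1 H:3 S:1 O:3
  CH2 → C:1 H:2
  CH2 → C:1 H:2
  CH2 → C:1 H:2
  CH2CHO → C:2 H:3 O:1
Element totals:
  C: 6
  H: 12
  O: 4
  S: 1
Molecular formula: C6H12O4S.
  M = 6(12.011) + 12(1.008) + 4(15.999) + 32.06
    = 72.066 + 12.096 + 63.996 + 32.060 = 180.218

180.22 g/mol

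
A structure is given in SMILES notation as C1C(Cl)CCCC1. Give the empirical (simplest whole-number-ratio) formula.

Atom tally by fragment:
  cyclohexane ring core → C:6 H:12
  (− 1 ring H displaced by substituents)
  + Cl → Cl:1
Element totals:
  C: 6
  H: 11
  Cl: 1
Molecular formula: C6H11Cl.
gcd of subscripts (6, 1, 11) = 1, so the empirical formula equals the molecular formula.

C6H11Cl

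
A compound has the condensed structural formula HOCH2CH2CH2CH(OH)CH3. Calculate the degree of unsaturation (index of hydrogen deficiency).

Element totals:
  C: 5
  H: 12
  O: 2
Molecular formula: C5H12O2.
DoU = (2C + 2 + N − H − X) / 2 = (2·5 + 2 + 0 − 12 − 0) / 2 = 0.

0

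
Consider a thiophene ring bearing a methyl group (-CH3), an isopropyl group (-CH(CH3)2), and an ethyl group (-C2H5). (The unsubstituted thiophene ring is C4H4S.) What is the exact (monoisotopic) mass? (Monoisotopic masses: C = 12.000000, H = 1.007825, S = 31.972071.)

Atom tally by fragment:
  thiophene ring core → C:4 H:4 S:1
  (− 3 ring H displaced by substituents)
  + CH3 → C:1 H:3
  + CH(CH3)2 → C:3 H:7
  + C2H5 → C:2 H:5
Element totals:
  C: 10
  H: 16
  S: 1
Molecular formula: C10H16S.
  M = 10(12.0) + 16(1.007825) + 31.972071
    = 120.000000 + 16.125200 + 31.972071 = 168.097271

168.0973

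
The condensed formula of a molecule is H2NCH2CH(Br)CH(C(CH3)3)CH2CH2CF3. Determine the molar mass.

290.17 g/mol

Atom tally by fragment:
  H2NCH2 → C:1 H:4 N:1
  CH(Br) → C:1 H:1 Br:1
  CH(C(CH3)3) → C:5 H:10
  CH2 → C:1 H:2
  CH2CF3 → C:2 H:2 F:3
Element totals:
  C: 10
  H: 19
  Br: 1
  F: 3
  N: 1
Molecular formula: C10H19BrF3N.
  M = 10(12.011) + 19(1.008) + 79.904 + 3(18.998) + 14.007
    = 120.110 + 19.152 + 79.904 + 56.994 + 14.007 = 290.167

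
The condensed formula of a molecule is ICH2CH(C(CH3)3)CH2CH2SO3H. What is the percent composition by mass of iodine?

39.63%

Atom tally by fragment:
  ICH2 → C:1 H:2 I:1
  CH(C(CH3)3) → C:5 H:10
  CH2 → C:1 H:2
  CH2SO3H → C:1 H:3 S:1 O:3
Element totals:
  C: 8
  H: 17
  I: 1
  O: 3
  S: 1
Molecular formula: C8H17IO3S.
Molar mass = 320.185 g/mol.
Mass from I: 1 × 126.904 = 126.904 g/mol.
%I = 126.904 / 320.185 × 100 = 39.63%.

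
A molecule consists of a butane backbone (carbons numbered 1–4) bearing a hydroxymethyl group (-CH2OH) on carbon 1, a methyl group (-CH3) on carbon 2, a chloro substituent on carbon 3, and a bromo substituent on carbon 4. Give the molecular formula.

Atom tally by fragment:
  HOCH2CH2 → C:2 H:5 O:1
  CH(CH3) → C:2 H:4
  CH(Cl) → C:1 H:1 Cl:1
  CH2Br → C:1 H:2 Br:1
Element totals:
  C: 6
  H: 12
  Br: 1
  Cl: 1
  O: 1

C6H12BrClO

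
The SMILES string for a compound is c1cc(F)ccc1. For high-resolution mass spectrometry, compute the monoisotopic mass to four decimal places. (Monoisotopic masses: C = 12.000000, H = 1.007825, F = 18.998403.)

Atom tally by fragment:
  benzene ring core → C:6 H:6
  (− 1 ring H displaced by substituents)
  + F → F:1
Element totals:
  C: 6
  H: 5
  F: 1
Molecular formula: C6H5F.
  M = 6(12.0) + 5(1.007825) + 18.998403
    = 72.000000 + 5.039125 + 18.998403 = 96.037528

96.0375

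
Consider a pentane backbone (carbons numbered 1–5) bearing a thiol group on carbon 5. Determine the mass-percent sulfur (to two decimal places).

Atom tally by fragment:
  CH3 → C:1 H:3
  CH2 → C:1 H:2
  CH2 → C:1 H:2
  CH2 → C:1 H:2
  CH2SH → C:1 H:3 S:1
Element totals:
  C: 5
  H: 12
  S: 1
Molecular formula: C5H12S.
Molar mass = 104.211 g/mol.
Mass from S: 1 × 32.06 = 32.060 g/mol.
%S = 32.060 / 104.211 × 100 = 30.76%.

30.76%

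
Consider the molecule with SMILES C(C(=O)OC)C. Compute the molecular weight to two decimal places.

88.11 g/mol

Atom tally by fragment:
  CH3OOCCH2 → C:3 H:5 O:2
  CH3 → C:1 H:3
Element totals:
  C: 4
  H: 8
  O: 2
Molecular formula: C4H8O2.
  M = 4(12.011) + 8(1.008) + 2(15.999)
    = 48.044 + 8.064 + 31.998 = 88.106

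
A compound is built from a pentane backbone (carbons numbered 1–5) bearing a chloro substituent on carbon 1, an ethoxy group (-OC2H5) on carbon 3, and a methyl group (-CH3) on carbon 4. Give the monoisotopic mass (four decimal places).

164.0968

Atom tally by fragment:
  ClCH2 → C:1 H:2 Cl:1
  CH2 → C:1 H:2
  CH(OC2H5) → C:3 H:6 O:1
  CH(CH3) → C:2 H:4
  CH3 → C:1 H:3
Element totals:
  C: 8
  H: 17
  Cl: 1
  O: 1
Molecular formula: C8H17ClO.
  M = 8(12.0) + 17(1.007825) + 34.968853 + 15.994915
    = 96.000000 + 17.133025 + 34.968853 + 15.994915 = 164.096793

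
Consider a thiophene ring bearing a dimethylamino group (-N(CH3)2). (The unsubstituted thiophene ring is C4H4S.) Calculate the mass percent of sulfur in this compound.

25.20%

Atom tally by fragment:
  thiophene ring core → C:4 H:4 S:1
  (− 1 ring H displaced by substituents)
  + N(CH3)2 → N:1 C:2 H:6
Element totals:
  C: 6
  H: 9
  N: 1
  S: 1
Molecular formula: C6H9NS.
Molar mass = 127.205 g/mol.
Mass from S: 1 × 32.06 = 32.060 g/mol.
%S = 32.060 / 127.205 × 100 = 25.20%.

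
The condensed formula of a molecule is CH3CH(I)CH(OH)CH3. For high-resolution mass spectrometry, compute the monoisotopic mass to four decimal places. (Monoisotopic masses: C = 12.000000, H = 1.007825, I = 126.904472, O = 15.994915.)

199.9698

Atom tally by fragment:
  CH3 → C:1 H:3
  CH(I) → C:1 H:1 I:1
  CH(OH) → C:1 H:2 O:1
  CH3 → C:1 H:3
Element totals:
  C: 4
  H: 9
  I: 1
  O: 1
Molecular formula: C4H9IO.
  M = 4(12.0) + 9(1.007825) + 126.904472 + 15.994915
    = 48.000000 + 9.070425 + 126.904472 + 15.994915 = 199.969812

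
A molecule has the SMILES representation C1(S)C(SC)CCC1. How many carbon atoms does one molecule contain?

6

Atom tally by fragment:
  cyclopentane ring core → C:5 H:10
  (− 2 ring H displaced by substituents)
  + SH → S:1 H:1
  + SCH3 → C:1 H:3 S:1
Element totals:
  C: 6
  H: 12
  S: 2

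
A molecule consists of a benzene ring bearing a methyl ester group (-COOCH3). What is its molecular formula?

C8H8O2

Atom tally by fragment:
  benzene ring core → C:6 H:6
  (− 1 ring H displaced by substituents)
  + COOCH3 → C:2 H:3 O:2
Element totals:
  C: 8
  H: 8
  O: 2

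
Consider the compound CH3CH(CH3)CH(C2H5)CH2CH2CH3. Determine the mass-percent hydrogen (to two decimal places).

Atom tally by fragment:
  CH3 → C:1 H:3
  CH(CH3) → C:2 H:4
  CH(C2H5) → C:3 H:6
  CH2 → C:1 H:2
  CH2 → C:1 H:2
  CH3 → C:1 H:3
Element totals:
  C: 9
  H: 20
Molecular formula: C9H20.
Molar mass = 128.259 g/mol.
Mass from H: 20 × 1.008 = 20.160 g/mol.
%H = 20.160 / 128.259 × 100 = 15.72%.

15.72%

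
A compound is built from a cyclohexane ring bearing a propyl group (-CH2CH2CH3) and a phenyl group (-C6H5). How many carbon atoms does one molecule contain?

15

Atom tally by fragment:
  cyclohexane ring core → C:6 H:12
  (− 2 ring H displaced by substituents)
  + CH2CH2CH3 → C:3 H:7
  + C6H5 → C:6 H:5
Element totals:
  C: 15
  H: 22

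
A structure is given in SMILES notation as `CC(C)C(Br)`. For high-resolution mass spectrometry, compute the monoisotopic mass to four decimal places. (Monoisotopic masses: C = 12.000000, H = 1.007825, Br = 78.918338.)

Atom tally by fragment:
  CH3 → C:1 H:3
  CH(CH3) → C:2 H:4
  CH2Br → C:1 H:2 Br:1
Element totals:
  C: 4
  H: 9
  Br: 1
Molecular formula: C4H9Br.
  M = 4(12.0) + 9(1.007825) + 78.918338
    = 48.000000 + 9.070425 + 78.918338 = 135.988763

135.9888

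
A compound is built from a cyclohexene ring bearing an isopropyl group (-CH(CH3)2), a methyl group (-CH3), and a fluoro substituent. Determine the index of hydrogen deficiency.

Atom tally by fragment:
  cyclohexene ring core → C:6 H:10
  (− 3 ring H displaced by substituents)
  + CH(CH3)2 → C:3 H:7
  + CH3 → C:1 H:3
  + F → F:1
Element totals:
  C: 10
  H: 17
  F: 1
Molecular formula: C10H17F.
DoU = (2C + 2 + N − H − X) / 2 = (2·10 + 2 + 0 − 17 − 1) / 2 = 2.

2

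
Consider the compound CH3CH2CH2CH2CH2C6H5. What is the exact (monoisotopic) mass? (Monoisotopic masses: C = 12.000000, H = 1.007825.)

148.1252

Element totals:
  C: 11
  H: 16
Molecular formula: C11H16.
  M = 11(12.0) + 16(1.007825)
    = 132.000000 + 16.125200 = 148.125200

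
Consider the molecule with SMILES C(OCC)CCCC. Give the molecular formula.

C7H16O

Atom tally by fragment:
  C2H5OCH2 → C:3 H:7 O:1
  CH2 → C:1 H:2
  CH2 → C:1 H:2
  CH2 → C:1 H:2
  CH3 → C:1 H:3
Element totals:
  C: 7
  H: 16
  O: 1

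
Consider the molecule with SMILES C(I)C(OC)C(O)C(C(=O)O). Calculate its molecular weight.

Atom tally by fragment:
  ICH2 → C:1 H:2 I:1
  CH(OCH3) → C:2 H:4 O:1
  CH(OH) → C:1 H:2 O:1
  CH2COOH → C:2 H:3 O:2
Element totals:
  C: 6
  H: 11
  I: 1
  O: 4
Molecular formula: C6H11IO4.
  M = 6(12.011) + 11(1.008) + 126.904 + 4(15.999)
    = 72.066 + 11.088 + 126.904 + 63.996 = 274.054

274.05 g/mol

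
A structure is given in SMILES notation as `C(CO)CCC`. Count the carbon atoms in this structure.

5

Atom tally by fragment:
  HOCH2CH2 → C:2 H:5 O:1
  CH2 → C:1 H:2
  CH2 → C:1 H:2
  CH3 → C:1 H:3
Element totals:
  C: 5
  H: 12
  O: 1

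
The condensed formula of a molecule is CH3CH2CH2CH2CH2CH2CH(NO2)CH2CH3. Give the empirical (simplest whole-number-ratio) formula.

Atom tally by fragment:
  CH3 → C:1 H:3
  CH2 → C:1 H:2
  CH2 → C:1 H:2
  CH2 → C:1 H:2
  CH2 → C:1 H:2
  CH2 → C:1 H:2
  CH(NO2) → C:1 H:1 N:1 O:2
  CH2 → C:1 H:2
  CH3 → C:1 H:3
Element totals:
  C: 9
  H: 19
  N: 1
  O: 2
Molecular formula: C9H19NO2.
gcd of subscripts (9, 19, 1, 2) = 1, so the empirical formula equals the molecular formula.

C9H19NO2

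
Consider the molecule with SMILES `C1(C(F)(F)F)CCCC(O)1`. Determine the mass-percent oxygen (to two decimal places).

Atom tally by fragment:
  cyclopentane ring core → C:5 H:10
  (− 2 ring H displaced by substituents)
  + CF3 → C:1 F:3
  + OH → O:1 H:1
Element totals:
  C: 6
  H: 9
  F: 3
  O: 1
Molecular formula: C6H9F3O.
Molar mass = 154.131 g/mol.
Mass from O: 1 × 15.999 = 15.999 g/mol.
%O = 15.999 / 154.131 × 100 = 10.38%.

10.38%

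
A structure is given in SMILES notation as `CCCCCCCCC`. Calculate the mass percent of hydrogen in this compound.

15.72%

Atom tally by fragment:
  CH3 → C:1 H:3
  CH2 → C:1 H:2
  CH2 → C:1 H:2
  CH2 → C:1 H:2
  CH2 → C:1 H:2
  CH2 → C:1 H:2
  CH2 → C:1 H:2
  CH2 → C:1 H:2
  CH3 → C:1 H:3
Element totals:
  C: 9
  H: 20
Molecular formula: C9H20.
Molar mass = 128.259 g/mol.
Mass from H: 20 × 1.008 = 20.160 g/mol.
%H = 20.160 / 128.259 × 100 = 15.72%.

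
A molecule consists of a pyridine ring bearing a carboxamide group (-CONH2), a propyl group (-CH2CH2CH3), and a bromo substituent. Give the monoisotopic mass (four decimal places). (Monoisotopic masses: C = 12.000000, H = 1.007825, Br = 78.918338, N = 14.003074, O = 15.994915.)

242.0055

Atom tally by fragment:
  pyridine ring core → C:5 H:5 N:1
  (− 3 ring H displaced by substituents)
  + CONH2 → C:1 H:2 O:1 N:1
  + CH2CH2CH3 → C:3 H:7
  + Br → Br:1
Element totals:
  C: 9
  H: 11
  Br: 1
  N: 2
  O: 1
Molecular formula: C9H11BrN2O.
  M = 9(12.0) + 11(1.007825) + 78.918338 + 2(14.003074) + 15.994915
    = 108.000000 + 11.086075 + 78.918338 + 28.006148 + 15.994915 = 242.005476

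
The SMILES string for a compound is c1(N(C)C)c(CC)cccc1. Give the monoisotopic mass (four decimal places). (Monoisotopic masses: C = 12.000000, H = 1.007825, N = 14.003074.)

149.1204

Atom tally by fragment:
  benzene ring core → C:6 H:6
  (− 2 ring H displaced by substituents)
  + N(CH3)2 → N:1 C:2 H:6
  + C2H5 → C:2 H:5
Element totals:
  C: 10
  H: 15
  N: 1
Molecular formula: C10H15N.
  M = 10(12.0) + 15(1.007825) + 14.003074
    = 120.000000 + 15.117375 + 14.003074 = 149.120449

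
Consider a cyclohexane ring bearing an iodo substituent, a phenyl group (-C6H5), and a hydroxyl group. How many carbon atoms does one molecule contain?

Atom tally by fragment:
  cyclohexane ring core → C:6 H:12
  (− 3 ring H displaced by substituents)
  + I → I:1
  + C6H5 → C:6 H:5
  + OH → O:1 H:1
Element totals:
  C: 12
  H: 15
  I: 1
  O: 1

12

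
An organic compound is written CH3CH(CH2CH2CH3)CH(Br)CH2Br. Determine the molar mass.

Atom tally by fragment:
  CH3 → C:1 H:3
  CH(CH2CH2CH3) → C:4 H:8
  CH(Br) → C:1 H:1 Br:1
  CH2Br → C:1 H:2 Br:1
Element totals:
  C: 7
  H: 14
  Br: 2
Molecular formula: C7H14Br2.
  M = 7(12.011) + 14(1.008) + 2(79.904)
    = 84.077 + 14.112 + 159.808 = 257.997

258.00 g/mol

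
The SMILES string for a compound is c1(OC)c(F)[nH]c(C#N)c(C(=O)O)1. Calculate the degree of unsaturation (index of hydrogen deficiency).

Atom tally by fragment:
  pyrrole ring core → C:4 H:5 N:1
  (− 4 ring H displaced by substituents)
  + OCH3 → C:1 H:3 O:1
  + F → F:1
  + CN → C:1 N:1
  + COOH → C:1 H:1 O:2
Element totals:
  C: 7
  H: 5
  F: 1
  N: 2
  O: 3
Molecular formula: C7H5FN2O3.
DoU = (2C + 2 + N − H − X) / 2 = (2·7 + 2 + 2 − 5 − 1) / 2 = 6.

6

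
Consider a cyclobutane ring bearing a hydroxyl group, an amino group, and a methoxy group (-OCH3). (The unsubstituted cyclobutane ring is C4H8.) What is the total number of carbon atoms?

Atom tally by fragment:
  cyclobutane ring core → C:4 H:8
  (− 3 ring H displaced by substituents)
  + OH → O:1 H:1
  + NH2 → N:1 H:2
  + OCH3 → C:1 H:3 O:1
Element totals:
  C: 5
  H: 11
  N: 1
  O: 2

5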